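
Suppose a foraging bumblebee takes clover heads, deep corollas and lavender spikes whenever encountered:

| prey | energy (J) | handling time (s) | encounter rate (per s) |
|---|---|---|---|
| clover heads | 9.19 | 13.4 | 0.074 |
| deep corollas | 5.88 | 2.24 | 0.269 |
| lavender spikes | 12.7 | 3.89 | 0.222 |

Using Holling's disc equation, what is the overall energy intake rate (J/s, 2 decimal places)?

R = (0.074×9.19 + 0.269×5.88 + 0.222×12.7) / (1 + 0.074×13.4 + 0.269×2.24 + 0.222×3.89) = 5.081/3.458 = 1.47 J/s.

1.47 J/s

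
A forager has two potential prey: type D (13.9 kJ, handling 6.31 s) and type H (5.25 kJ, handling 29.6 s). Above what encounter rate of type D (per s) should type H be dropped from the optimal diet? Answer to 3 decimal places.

0.014 per s

Drop type H once their profitability E₂/h₂ falls below the rate achievable on type D alone: E₂/h₂ = λE₁/(1 + λh₁).
Solve for λ: λE₁h₂ = E₂(1 + λh₁) → λ(E₁h₂ − E₂h₁) = E₂ → λ = E₂/(E₁h₂ − E₂h₁).
λ = 5.25/(13.9×29.6 − 5.25×6.31) = 5.25/378.3 = 0.01388 per s.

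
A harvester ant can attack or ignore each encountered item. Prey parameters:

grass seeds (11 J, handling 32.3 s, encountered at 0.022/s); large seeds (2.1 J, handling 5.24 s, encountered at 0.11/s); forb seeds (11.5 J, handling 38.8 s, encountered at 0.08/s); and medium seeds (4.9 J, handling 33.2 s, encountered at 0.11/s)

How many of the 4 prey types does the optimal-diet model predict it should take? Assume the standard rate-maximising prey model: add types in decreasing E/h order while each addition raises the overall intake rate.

3

Rank by E/h (J/s): large seeds 0.401, grass seeds 0.341, forb seeds 0.296, medium seeds 0.148. Include each in turn until the next type's E/h falls below the running intake rate.
Rate on top 1: 0.1465. grass seeds: 0.341 > 0.1465 → include.
Rate on top 2: 0.2068. forb seeds: 0.296 > 0.2068 → include.
Rate on top 3: 0.2584. medium seeds: 0.148 < 0.2584 → exclude; stop.
Optimal diet: large seeds, grass seeds, forb seeds — 3 of 4 types.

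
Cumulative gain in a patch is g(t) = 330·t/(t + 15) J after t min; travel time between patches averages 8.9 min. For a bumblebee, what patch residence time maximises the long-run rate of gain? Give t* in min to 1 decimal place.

Maximise g(t)/(T+t): set derivative to zero → g'(t)(T+t) = g(t).
g'(t) = 330·15/(t + 15)². Setting 330·15/(t+15)² = 330t/[(t+15)(8.9+t)] gives 15(8.9+t) = t(t+15), so t² = 15×8.9 = 133.5.
t* = √133.5 = 11.55 min.

11.6 min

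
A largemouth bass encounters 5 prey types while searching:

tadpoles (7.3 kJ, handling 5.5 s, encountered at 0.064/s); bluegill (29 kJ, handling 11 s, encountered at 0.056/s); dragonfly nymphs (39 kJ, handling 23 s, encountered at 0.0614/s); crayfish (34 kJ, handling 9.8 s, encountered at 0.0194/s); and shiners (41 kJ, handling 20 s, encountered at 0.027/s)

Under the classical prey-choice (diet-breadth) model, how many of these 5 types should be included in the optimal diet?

Rank by E/h (kJ/s): crayfish 3.47, bluegill 2.64, shiners 2.05, dragonfly nymphs 1.7, tadpoles 1.33. Include each in turn until the next type's E/h falls below the running intake rate.
Rate on top 1: 0.5542. bluegill: 2.64 > 0.5542 → include.
Rate on top 2: 1.264. shiners: 2.05 > 1.264 → include.
Rate on top 3: 1.445. dragonfly nymphs: 1.7 > 1.445 → include.
Rate on top 4: 1.539. tadpoles: 1.33 < 1.539 → exclude; stop.
Optimal diet: crayfish, bluegill, shiners, dragonfly nymphs — 4 of 5 types.

4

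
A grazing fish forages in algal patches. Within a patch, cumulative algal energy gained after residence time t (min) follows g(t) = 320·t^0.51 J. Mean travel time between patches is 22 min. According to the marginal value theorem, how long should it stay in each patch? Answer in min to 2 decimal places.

22.90 min

Optimal t* satisfies g'(t*) = g(t*)/(T + t*).
g'(t) = 0.51·320·t^-0.49. Setting 0.51·320·t^-0.49 = 320·t^0.51/(22+t) gives 0.51(22+t) = t, so 0.49·t = 0.51×22.
t* = 0.51×22/0.49 = 22.9 min.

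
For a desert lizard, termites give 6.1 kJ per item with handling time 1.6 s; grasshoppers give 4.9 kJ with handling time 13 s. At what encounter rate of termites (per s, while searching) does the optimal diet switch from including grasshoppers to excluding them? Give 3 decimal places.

0.069 per s

Drop grasshoppers once their profitability E₂/h₂ falls below the rate achievable on termites alone: E₂/h₂ = λE₁/(1 + λh₁).
Solve for λ: λE₁h₂ = E₂(1 + λh₁) → λ(E₁h₂ − E₂h₁) = E₂ → λ = E₂/(E₁h₂ − E₂h₁).
λ = 4.9/(6.1×13 − 4.9×1.6) = 4.9/71.46 = 0.06857 per s.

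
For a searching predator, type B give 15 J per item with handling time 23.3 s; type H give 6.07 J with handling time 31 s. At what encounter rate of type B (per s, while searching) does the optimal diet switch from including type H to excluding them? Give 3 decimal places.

0.019 per s

At the threshold, the rate on type B alone equals the profitability of type H: λ·15/(1 + λ·23.3) = 6.07/31 = 0.1958.
Rearranging, λ(15 − 0.1958×23.3) = 0.1958, so λ = 0.1958/10.44 = 0.01876 per s.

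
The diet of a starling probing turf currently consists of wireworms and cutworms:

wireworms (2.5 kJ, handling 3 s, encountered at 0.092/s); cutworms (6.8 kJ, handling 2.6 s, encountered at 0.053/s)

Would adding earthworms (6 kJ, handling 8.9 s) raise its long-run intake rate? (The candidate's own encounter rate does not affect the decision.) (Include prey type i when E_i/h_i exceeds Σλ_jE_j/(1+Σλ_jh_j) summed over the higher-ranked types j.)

Current rate: (0.092×2.5 + 0.053×6.8)/(1 + 0.092×3 + 0.053×2.6) = 0.4176 kJ/s.
earthworms: E/h = 6/8.9 = 0.6742 kJ/s.
Since 0.6742 > R, including earthworms increases the long-run rate.

Yes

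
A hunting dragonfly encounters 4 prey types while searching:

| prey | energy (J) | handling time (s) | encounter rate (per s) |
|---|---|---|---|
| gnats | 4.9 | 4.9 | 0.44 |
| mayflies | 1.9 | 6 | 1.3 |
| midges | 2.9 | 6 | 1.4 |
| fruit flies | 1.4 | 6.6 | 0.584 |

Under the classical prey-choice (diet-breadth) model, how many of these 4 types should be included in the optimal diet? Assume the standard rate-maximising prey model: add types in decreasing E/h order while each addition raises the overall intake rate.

1

E/h in descending order: gnats 1, midges 0.483, mayflies 0.317, fruit flies 0.212 J/s. The optimal diet is the largest prefix of this list for which every included type satisfies E_i/h_i > R on the types above it.
Rate on top 1: 0.6831. midges: 0.483 < 0.6831 → exclude; stop.
Optimal diet: gnats — 1 of 4 types.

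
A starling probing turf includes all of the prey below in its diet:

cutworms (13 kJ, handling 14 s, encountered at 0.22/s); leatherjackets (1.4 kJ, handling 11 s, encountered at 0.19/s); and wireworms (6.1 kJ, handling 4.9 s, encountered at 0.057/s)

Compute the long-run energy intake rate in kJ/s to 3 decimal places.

R = Σλ_iE_i / (1 + Σλ_ih_i)
Numerator: 0.22×13 + 0.19×1.4 + 0.057×6.1 = 3.474
Denominator: 1 + 0.22×14 + 0.19×11 + 0.057×4.9 = 6.449
R = 3.474/6.449 = 0.5386 kJ/s

0.539 kJ/s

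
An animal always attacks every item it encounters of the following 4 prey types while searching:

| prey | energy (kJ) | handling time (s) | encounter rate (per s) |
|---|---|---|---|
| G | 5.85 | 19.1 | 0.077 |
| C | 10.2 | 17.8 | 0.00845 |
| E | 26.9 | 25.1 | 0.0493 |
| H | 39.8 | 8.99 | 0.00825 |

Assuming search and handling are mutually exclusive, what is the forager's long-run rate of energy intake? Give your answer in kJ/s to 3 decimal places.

0.557 kJ/s

Energy encountered per unit search time: 0.077×5.85 + 0.00845×10.2 + 0.0493×26.9 + 0.00825×39.8 = 2.191 kJ/s.
Handling time per unit search time: 0.077×19.1 + 0.00845×17.8 + 0.0493×25.1 + 0.00825×8.99 = 2.933.
Rate = 2.191/(1 + 2.933) = 0.5572 kJ/s.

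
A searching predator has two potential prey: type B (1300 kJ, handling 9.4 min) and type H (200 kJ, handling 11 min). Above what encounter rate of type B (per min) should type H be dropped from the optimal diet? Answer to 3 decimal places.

At the threshold, the rate on type B alone equals the profitability of type H: λ·1300/(1 + λ·9.4) = 200/11 = 18.18.
Rearranging, λ(1300 − 18.18×9.4) = 18.18, so λ = 18.18/1129 = 0.0161 per min.

0.016 per min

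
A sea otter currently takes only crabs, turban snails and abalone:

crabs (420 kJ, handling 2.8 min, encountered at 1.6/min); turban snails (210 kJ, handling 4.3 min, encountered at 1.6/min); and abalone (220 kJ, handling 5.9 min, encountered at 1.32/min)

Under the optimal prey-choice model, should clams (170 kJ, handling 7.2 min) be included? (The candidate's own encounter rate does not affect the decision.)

Intake rate on the current diet: R = (1.6×420 + 1.6×210 + 1.32×220) / (1 + 1.6×2.8 + 1.6×4.3 + 1.32×5.9) = 1298/20.15 = 64.44 kJ/min.
clams: E/h = 170/7.2 = 23.61 kJ/min.
23.61 < 64.44, so adding clams would lower the average — exclude it.

No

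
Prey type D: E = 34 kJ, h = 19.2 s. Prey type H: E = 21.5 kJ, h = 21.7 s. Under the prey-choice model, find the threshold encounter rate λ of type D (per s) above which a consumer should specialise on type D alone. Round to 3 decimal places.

0.066 per s

Drop type H once their profitability E₂/h₂ falls below the rate achievable on type D alone: E₂/h₂ = λE₁/(1 + λh₁).
Solve for λ: λE₁h₂ = E₂(1 + λh₁) → λ(E₁h₂ − E₂h₁) = E₂ → λ = E₂/(E₁h₂ − E₂h₁).
λ = 21.5/(34×21.7 − 21.5×19.2) = 21.5/325 = 0.06615 per s.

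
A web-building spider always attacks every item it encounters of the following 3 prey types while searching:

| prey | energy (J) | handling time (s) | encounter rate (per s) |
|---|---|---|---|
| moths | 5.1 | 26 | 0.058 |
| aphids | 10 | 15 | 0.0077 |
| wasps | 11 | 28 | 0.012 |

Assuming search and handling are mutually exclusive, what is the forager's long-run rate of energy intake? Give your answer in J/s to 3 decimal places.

0.171 J/s

R = (0.058×5.1 + 0.0077×10 + 0.012×11) / (1 + 0.058×26 + 0.0077×15 + 0.012×28) = 0.5048/2.96 = 0.1706 J/s.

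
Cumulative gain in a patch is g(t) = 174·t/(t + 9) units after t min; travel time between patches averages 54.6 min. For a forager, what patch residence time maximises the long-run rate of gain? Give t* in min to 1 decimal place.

Optimal t* satisfies g'(t*) = g(t*)/(T + t*).
g'(t) = 174·9/(t + 9)². Setting 174·9/(t+9)² = 174t/[(t+9)(54.6+t)] gives 9(54.6+t) = t(t+9), so t² = 9×54.6 = 491.4.
t* = √491.4 = 22.17 min.

22.2 min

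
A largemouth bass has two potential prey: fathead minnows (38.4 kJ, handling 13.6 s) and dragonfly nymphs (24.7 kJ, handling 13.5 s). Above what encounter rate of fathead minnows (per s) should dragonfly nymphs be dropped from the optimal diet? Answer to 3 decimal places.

Drop dragonfly nymphs once their profitability E₂/h₂ falls below the rate achievable on fathead minnows alone: E₂/h₂ = λE₁/(1 + λh₁).
Solve for λ: λE₁h₂ = E₂(1 + λh₁) → λ(E₁h₂ − E₂h₁) = E₂ → λ = E₂/(E₁h₂ − E₂h₁).
λ = 24.7/(38.4×13.5 − 24.7×13.6) = 24.7/182.5 = 0.1354 per s.

0.135 per s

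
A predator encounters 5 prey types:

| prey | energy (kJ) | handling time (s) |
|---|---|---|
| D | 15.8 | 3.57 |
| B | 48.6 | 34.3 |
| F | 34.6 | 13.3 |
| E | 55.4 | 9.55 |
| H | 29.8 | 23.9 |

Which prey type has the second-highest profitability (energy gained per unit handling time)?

Profitability E/h (kJ/s): D = 15.8/3.57 = 4.43, B = 48.6/34.3 = 1.42, F = 34.6/13.3 = 2.6, E = 55.4/9.55 = 5.8, H = 29.8/23.9 = 1.25.
Ranked: E > D > F > B > H.

D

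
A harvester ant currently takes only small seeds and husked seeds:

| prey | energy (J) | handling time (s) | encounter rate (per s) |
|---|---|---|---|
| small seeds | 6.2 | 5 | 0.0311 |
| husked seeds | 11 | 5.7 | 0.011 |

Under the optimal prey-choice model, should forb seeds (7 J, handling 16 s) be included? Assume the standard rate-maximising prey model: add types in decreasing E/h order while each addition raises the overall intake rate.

Current rate: (0.0311×6.2 + 0.011×11)/(1 + 0.0311×5 + 0.011×5.7) = 0.2576 J/s.
Profitability of forb seeds: 7/16 = 0.4375 J/s.
Since 0.4375 > R, including forb seeds increases the long-run rate.

Yes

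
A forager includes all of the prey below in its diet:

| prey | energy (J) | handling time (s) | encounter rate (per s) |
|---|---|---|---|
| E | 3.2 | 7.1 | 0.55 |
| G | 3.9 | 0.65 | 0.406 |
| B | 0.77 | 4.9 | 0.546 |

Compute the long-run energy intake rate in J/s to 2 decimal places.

R = (0.55×3.2 + 0.406×3.9 + 0.546×0.77) / (1 + 0.55×7.1 + 0.406×0.65 + 0.546×4.9) = 3.764/7.844 = 0.4798 J/s.

0.48 J/s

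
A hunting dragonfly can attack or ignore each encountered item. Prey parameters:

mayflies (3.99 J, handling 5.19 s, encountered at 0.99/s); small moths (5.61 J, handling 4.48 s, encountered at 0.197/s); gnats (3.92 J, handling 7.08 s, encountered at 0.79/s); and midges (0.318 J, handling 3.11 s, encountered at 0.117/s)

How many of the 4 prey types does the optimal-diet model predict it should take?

2

E/h in descending order: small moths 1.25, mayflies 0.769, gnats 0.554, midges 0.102 J/s. The optimal diet is the largest prefix of this list for which every included type satisfies E_i/h_i > R on the types above it.
Rate on top 1: 0.5871. mayflies: 0.769 > 0.5871 → include.
Rate on top 2: 0.7201. gnats: 0.554 < 0.7201 → exclude; stop.
Optimal diet: small moths, mayflies — 2 of 4 types.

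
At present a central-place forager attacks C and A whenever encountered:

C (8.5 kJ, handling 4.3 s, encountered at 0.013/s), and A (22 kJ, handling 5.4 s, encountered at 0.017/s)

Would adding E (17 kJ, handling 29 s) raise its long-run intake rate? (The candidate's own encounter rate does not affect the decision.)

On C and A alone, R = ΣλE/(1+Σλh) = 0.4845/1.148 = 0.4221 kJ/s.
Profitability of E: 17/29 = 0.5862 kJ/s.
Since 0.5862 > R, including E increases the long-run rate.

Yes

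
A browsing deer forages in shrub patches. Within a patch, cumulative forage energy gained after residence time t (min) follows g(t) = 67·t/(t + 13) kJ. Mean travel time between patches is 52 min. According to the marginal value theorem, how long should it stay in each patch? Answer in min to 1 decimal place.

Optimal t* satisfies g'(t*) = g(t*)/(T + t*).
g'(t) = 67·13/(t + 13)². Setting 67·13/(t+13)² = 67t/[(t+13)(52+t)] gives 13(52+t) = t(t+13), so t² = 13×52 = 676.
t* = √676 = 26 min.

26.0 min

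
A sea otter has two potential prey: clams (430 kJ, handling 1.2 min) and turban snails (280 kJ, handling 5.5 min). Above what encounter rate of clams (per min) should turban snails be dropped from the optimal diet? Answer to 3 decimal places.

0.138 per min

Drop turban snails once their profitability E₂/h₂ falls below the rate achievable on clams alone: E₂/h₂ = λE₁/(1 + λh₁).
Solve for λ: λE₁h₂ = E₂(1 + λh₁) → λ(E₁h₂ − E₂h₁) = E₂ → λ = E₂/(E₁h₂ − E₂h₁).
λ = 280/(430×5.5 − 280×1.2) = 280/2029 = 0.138 per min.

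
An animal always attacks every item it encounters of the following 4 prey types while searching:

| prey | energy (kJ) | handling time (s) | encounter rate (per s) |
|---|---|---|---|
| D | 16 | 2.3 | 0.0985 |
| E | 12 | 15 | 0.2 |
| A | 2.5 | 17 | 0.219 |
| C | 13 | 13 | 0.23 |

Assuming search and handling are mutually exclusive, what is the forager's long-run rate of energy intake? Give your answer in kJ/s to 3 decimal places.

R = (0.0985×16 + 0.2×12 + 0.219×2.5 + 0.23×13) / (1 + 0.0985×2.3 + 0.2×15 + 0.219×17 + 0.23×13) = 7.514/10.94 = 0.6868 kJ/s.

0.687 kJ/s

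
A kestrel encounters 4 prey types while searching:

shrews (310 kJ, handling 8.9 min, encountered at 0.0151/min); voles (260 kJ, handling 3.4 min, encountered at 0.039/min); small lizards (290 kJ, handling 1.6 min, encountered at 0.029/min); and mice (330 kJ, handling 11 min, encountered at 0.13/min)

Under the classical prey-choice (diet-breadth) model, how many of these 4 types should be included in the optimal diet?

Profitabilities (E/h, kJ/min): small lizards 181, voles 76.5, shrews 34.8, mice 30. Add prey in this order while the next type's profitability exceeds the intake rate on those already taken.
Rate on top 1: 8.037. voles: 76.5 > 8.037 → include.
Rate on top 2: 15.73. shrews: 34.8 > 15.73 → include.
Rate on top 3: 17.69. mice: 30 > 17.69 → include.
Optimal diet: small lizards, voles, shrews, mice — 4 of 4 types.

4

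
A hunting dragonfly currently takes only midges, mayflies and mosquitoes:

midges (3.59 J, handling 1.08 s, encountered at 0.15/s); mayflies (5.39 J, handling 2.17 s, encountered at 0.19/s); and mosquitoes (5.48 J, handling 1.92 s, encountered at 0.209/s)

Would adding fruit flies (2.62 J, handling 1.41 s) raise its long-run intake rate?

Yes

Current rate: (0.15×3.59 + 0.19×5.39 + 0.209×5.48)/(1 + 0.15×1.08 + 0.19×2.17 + 0.209×1.92) = 1.371 J/s.
fruit flies: E/h = 2.62/1.41 = 1.858 J/s.
1.858 > 1.371, so adding fruit flies raises the average — include it.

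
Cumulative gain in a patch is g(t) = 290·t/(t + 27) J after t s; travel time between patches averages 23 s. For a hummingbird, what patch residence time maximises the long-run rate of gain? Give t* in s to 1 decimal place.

24.9 s

By the marginal value theorem, leave when the instantaneous gain rate g'(t) equals the habitat-wide average g(t)/(T + t).
g'(t) = 290·27/(t + 27)². Setting 290·27/(t+27)² = 290t/[(t+27)(23+t)] gives 27(23+t) = t(t+27), so t² = 27×23 = 621.
t* = √621 = 24.92 s.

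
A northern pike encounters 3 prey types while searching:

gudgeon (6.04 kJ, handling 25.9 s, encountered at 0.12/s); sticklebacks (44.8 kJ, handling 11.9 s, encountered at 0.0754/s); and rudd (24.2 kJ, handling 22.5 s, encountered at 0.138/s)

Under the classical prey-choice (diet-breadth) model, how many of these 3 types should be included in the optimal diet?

1

Rank by E/h (kJ/s): sticklebacks 3.76, rudd 1.08, gudgeon 0.233. Include each in turn until the next type's E/h falls below the running intake rate.
Rate on top 1: 1.78. rudd: 1.08 < 1.78 → exclude; stop.
Optimal diet: sticklebacks — 1 of 3 types.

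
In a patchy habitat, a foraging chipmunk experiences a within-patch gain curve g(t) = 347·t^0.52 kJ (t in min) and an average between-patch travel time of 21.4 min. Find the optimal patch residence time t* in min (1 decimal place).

Maximise g(t)/(T+t): set derivative to zero → g'(t)(T+t) = g(t).
g'(t) = 0.52·347·t^-0.48. Setting 0.52·347·t^-0.48 = 347·t^0.52/(21.4+t) gives 0.52(21.4+t) = t, so 0.48·t = 0.52×21.4.
t* = 0.52×21.4/0.48 = 23.18 min.

23.2 min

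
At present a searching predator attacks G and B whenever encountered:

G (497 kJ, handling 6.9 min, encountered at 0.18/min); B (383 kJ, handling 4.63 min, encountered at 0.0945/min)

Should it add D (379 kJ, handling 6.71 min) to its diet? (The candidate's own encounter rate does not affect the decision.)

Current rate: (0.18×497 + 0.0945×383)/(1 + 0.18×6.9 + 0.0945×4.63) = 46.89 kJ/min.
D: E/h = 379/6.71 = 56.48 kJ/min.
56.48 > 46.89, so adding D raises the average — include it.

Yes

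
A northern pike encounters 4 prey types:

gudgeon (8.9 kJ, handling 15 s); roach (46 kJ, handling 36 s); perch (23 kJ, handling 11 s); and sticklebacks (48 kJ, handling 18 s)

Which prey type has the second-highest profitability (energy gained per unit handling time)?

Profitability E/h (kJ/s): gudgeon = 8.9/15 = 0.593, roach = 46/36 = 1.28, perch = 23/11 = 2.09, sticklebacks = 48/18 = 2.67.
Ranked: sticklebacks > perch > roach > gudgeon.

perch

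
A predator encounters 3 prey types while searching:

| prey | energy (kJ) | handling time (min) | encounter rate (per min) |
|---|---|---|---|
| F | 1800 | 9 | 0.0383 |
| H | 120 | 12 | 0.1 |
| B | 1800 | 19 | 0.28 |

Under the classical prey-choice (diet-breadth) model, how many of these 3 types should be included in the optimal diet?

2

Profitabilities (E/h, kJ/min): F 200, B 94.7, H 10. Add prey in this order while the next type's profitability exceeds the intake rate on those already taken.
Rate on top 1: 51.27. B: 94.7 > 51.27 → include.
Rate on top 2: 85.97. H: 10 < 85.97 → exclude; stop.
Optimal diet: F, B — 2 of 3 types.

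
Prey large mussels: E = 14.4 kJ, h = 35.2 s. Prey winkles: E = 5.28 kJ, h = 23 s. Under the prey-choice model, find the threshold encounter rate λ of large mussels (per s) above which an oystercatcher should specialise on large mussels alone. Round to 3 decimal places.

0.036 per s

The zero-one rule: include winkles iff E₂/h₂ > λE₁/(1+λh₁). Equality gives the switch point.
λE₁h₂ = E₂ + λE₂h₁ ⇒ λ = E₂/(E₁h₂ − E₂h₁) = 5.28/(331.2 − 185.9) = 0.03633 per s.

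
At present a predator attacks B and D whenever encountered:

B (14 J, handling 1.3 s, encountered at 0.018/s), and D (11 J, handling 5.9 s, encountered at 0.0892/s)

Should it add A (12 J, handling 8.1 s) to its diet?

Yes

Intake rate on the current diet: R = (0.018×14 + 0.0892×11) / (1 + 0.018×1.3 + 0.0892×5.9) = 1.233/1.55 = 0.7958 J/s.
Profitability of A: 12/8.1 = 1.481 J/s.
1.481 > 0.7958, so adding A raises the average — include it.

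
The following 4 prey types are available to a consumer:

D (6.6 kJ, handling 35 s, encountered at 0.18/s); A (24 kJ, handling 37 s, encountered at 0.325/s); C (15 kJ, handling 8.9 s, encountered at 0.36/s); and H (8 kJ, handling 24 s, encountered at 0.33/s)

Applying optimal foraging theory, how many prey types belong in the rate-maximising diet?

1

E/h in descending order: C 1.69, A 0.649, H 0.333, D 0.189 kJ/s. The optimal diet is the largest prefix of this list for which every included type satisfies E_i/h_i > R on the types above it.
Rate on top 1: 1.284. A: 0.649 < 1.284 → exclude; stop.
Optimal diet: C — 1 of 4 types.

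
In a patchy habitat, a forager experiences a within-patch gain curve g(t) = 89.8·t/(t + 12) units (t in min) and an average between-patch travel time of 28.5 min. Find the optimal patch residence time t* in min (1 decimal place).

By the marginal value theorem, leave when the instantaneous gain rate g'(t) equals the habitat-wide average g(t)/(T + t).
g'(t) = 89.8·12/(t + 12)². Setting 89.8·12/(t+12)² = 89.8t/[(t+12)(28.5+t)] gives 12(28.5+t) = t(t+12), so t² = 12×28.5 = 342.
t* = √342 = 18.49 min.

18.5 min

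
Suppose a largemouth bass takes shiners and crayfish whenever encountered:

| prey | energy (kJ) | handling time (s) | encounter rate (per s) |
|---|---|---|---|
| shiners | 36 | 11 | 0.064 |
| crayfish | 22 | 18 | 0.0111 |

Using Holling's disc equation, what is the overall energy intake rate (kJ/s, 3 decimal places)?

R = (0.064×36 + 0.0111×22) / (1 + 0.064×11 + 0.0111×18) = 2.548/1.904 = 1.338 kJ/s.

1.338 kJ/s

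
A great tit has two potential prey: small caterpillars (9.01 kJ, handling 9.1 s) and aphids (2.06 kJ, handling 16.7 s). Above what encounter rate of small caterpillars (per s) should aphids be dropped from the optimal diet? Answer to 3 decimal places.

At the threshold, the rate on small caterpillars alone equals the profitability of aphids: λ·9.01/(1 + λ·9.1) = 2.06/16.7 = 0.1234.
Rearranging, λ(9.01 − 0.1234×9.1) = 0.1234, so λ = 0.1234/7.887 = 0.01564 per s.

0.016 per s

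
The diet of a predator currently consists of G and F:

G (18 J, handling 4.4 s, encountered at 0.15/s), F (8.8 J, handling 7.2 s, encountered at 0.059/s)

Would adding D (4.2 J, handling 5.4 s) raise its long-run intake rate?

Intake rate on the current diet: R = (0.15×18 + 0.059×8.8) / (1 + 0.15×4.4 + 0.059×7.2) = 3.219/2.085 = 1.544 J/s.
Profitability of D: 4.2/5.4 = 0.7778 J/s.
0.7778 < 1.544, so adding D would lower the average — exclude it.

No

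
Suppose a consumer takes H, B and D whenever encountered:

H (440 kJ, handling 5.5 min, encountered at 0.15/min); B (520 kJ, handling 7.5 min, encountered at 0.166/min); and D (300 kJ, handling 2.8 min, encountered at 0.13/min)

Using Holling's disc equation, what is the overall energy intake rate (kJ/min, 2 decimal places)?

R = (0.15×440 + 0.166×520 + 0.13×300) / (1 + 0.15×5.5 + 0.166×7.5 + 0.13×2.8) = 191.3/3.434 = 55.71 kJ/min.

55.71 kJ/min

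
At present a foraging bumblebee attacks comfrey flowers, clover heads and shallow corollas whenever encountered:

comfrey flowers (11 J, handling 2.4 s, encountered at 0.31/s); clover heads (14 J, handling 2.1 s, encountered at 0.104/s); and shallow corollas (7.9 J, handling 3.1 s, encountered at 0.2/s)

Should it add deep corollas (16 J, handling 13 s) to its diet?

On comfrey flowers, clover heads and shallow corollas alone, R = ΣλE/(1+Σλh) = 6.446/2.582 = 2.496 J/s.
Profitability of deep corollas: 16/13 = 1.231 J/s.
1.231 < 2.496, so adding deep corollas would lower the average — exclude it.

No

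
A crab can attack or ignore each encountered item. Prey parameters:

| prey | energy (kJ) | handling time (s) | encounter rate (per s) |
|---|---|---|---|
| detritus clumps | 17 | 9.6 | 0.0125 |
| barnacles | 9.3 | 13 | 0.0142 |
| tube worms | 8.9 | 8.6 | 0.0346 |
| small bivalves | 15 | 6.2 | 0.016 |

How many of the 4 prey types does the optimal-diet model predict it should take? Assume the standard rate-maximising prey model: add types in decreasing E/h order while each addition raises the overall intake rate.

4

Profitabilities (E/h, kJ/s): small bivalves 2.42, detritus clumps 1.77, tube worms 1.03, barnacles 0.715. Add prey in this order while the next type's profitability exceeds the intake rate on those already taken.
Rate on top 1: 0.2183. detritus clumps: 1.77 > 0.2183 → include.
Rate on top 2: 0.3711. tube worms: 1.03 > 0.3711 → include.
Rate on top 3: 0.5014. barnacles: 0.715 > 0.5014 → include.
Optimal diet: small bivalves, detritus clumps, tube worms, barnacles — 4 of 4 types.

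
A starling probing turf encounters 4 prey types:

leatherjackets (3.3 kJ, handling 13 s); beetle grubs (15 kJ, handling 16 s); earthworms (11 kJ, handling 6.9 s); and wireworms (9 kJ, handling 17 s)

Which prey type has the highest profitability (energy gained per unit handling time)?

Profitability E/h (kJ/s): leatherjackets = 3.3/13 = 0.254, beetle grubs = 15/16 = 0.938, earthworms = 11/6.9 = 1.59, wireworms = 9/17 = 0.529.
Ranked: earthworms > beetle grubs > wireworms > leatherjackets.

earthworms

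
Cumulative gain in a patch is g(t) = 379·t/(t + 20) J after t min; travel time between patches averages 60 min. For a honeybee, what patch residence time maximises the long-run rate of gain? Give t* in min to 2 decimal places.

Optimal t* satisfies g'(t*) = g(t*)/(T + t*).
g'(t) = 379·20/(t + 20)². Setting 379·20/(t+20)² = 379t/[(t+20)(60+t)] gives 20(60+t) = t(t+20), so t² = 20×60 = 1200.
t* = √1200 = 34.64 min.

34.64 min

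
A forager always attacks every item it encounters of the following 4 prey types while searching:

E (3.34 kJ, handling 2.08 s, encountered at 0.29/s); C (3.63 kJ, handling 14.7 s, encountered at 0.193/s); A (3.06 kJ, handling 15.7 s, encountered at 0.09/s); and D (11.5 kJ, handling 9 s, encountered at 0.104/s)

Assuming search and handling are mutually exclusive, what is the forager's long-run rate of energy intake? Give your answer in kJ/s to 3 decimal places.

0.463 kJ/s

R = (0.29×3.34 + 0.193×3.63 + 0.09×3.06 + 0.104×11.5) / (1 + 0.29×2.08 + 0.193×14.7 + 0.09×15.7 + 0.104×9) = 3.141/6.789 = 0.4626 kJ/s.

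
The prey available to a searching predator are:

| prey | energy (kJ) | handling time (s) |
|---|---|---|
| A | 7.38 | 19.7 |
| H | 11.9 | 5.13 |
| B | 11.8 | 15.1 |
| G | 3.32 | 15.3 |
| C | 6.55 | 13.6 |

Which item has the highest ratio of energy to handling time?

H

Profitability E/h (kJ/s): A = 7.38/19.7 = 0.375, H = 11.9/5.13 = 2.32, B = 11.8/15.1 = 0.781, G = 3.32/15.3 = 0.217, C = 6.55/13.6 = 0.482.
Ranked: H > B > C > A > G.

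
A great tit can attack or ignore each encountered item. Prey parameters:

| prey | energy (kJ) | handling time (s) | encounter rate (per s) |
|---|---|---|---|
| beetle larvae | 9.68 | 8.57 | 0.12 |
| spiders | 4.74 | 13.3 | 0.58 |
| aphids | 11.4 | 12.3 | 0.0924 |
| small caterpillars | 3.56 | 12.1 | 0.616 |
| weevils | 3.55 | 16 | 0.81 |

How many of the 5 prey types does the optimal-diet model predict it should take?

Profitabilities (E/h, kJ/s): beetle larvae 1.13, aphids 0.927, spiders 0.356, small caterpillars 0.294, weevils 0.222. Add prey in this order while the next type's profitability exceeds the intake rate on those already taken.
Rate on top 1: 0.5727. aphids: 0.927 > 0.5727 → include.
Rate on top 2: 0.6998. spiders: 0.356 < 0.6998 → exclude; stop.
Optimal diet: beetle larvae, aphids — 2 of 5 types.

2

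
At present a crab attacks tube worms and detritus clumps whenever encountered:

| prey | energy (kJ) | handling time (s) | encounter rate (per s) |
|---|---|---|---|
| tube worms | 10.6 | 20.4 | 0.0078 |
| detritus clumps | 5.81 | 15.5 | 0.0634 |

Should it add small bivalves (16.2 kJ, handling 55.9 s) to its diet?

Yes

Current rate: (0.0078×10.6 + 0.0634×5.81)/(1 + 0.0078×20.4 + 0.0634×15.5) = 0.2106 kJ/s.
small bivalves: E/h = 16.2/55.9 = 0.2898 kJ/s.
Since 0.2898 > R, including small bivalves increases the long-run rate.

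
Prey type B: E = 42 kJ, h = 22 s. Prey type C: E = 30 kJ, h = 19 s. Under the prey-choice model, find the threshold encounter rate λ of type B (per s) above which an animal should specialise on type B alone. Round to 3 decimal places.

The zero-one rule: include type C iff E₂/h₂ > λE₁/(1+λh₁). Equality gives the switch point.
λE₁h₂ = E₂ + λE₂h₁ ⇒ λ = E₂/(E₁h₂ − E₂h₁) = 30/(798 − 660) = 0.2174 per s.

0.217 per s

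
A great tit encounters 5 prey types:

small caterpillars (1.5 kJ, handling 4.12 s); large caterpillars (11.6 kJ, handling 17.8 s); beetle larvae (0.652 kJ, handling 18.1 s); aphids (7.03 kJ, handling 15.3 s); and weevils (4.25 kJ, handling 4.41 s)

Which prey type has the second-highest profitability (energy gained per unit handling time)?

In descending order of E/h:
weevils: 4.25/4.41 = 0.964 kJ/s
large caterpillars: 11.6/17.8 = 0.652 kJ/s
aphids: 7.03/15.3 = 0.459 kJ/s
small caterpillars: 1.5/4.12 = 0.364 kJ/s
beetle larvae: 0.652/18.1 = 0.036 kJ/s

large caterpillars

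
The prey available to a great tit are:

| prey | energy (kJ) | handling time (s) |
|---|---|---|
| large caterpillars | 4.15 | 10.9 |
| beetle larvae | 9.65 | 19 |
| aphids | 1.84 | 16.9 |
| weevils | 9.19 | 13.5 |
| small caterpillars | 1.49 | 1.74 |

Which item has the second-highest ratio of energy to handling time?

In descending order of E/h:
small caterpillars: 1.49/1.74 = 0.856 kJ/s
weevils: 9.19/13.5 = 0.681 kJ/s
beetle larvae: 9.65/19 = 0.508 kJ/s
large caterpillars: 4.15/10.9 = 0.381 kJ/s
aphids: 1.84/16.9 = 0.109 kJ/s

weevils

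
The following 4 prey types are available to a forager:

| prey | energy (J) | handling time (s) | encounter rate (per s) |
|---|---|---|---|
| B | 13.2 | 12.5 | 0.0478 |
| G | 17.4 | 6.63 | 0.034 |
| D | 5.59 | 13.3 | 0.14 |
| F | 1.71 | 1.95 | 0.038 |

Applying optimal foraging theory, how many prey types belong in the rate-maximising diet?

3

E/h in descending order: G 2.62, B 1.06, F 0.877, D 0.42 J/s. The optimal diet is the largest prefix of this list for which every included type satisfies E_i/h_i > R on the types above it.
Rate on top 1: 0.4828. B: 1.06 > 0.4828 → include.
Rate on top 2: 0.6707. F: 0.877 > 0.6707 → include.
Rate on top 3: 0.6787. D: 0.42 < 0.6787 → exclude; stop.
Optimal diet: G, B, F — 3 of 4 types.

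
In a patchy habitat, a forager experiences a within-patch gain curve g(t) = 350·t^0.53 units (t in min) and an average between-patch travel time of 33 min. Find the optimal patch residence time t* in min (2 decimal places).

37.21 min

Maximise g(t)/(T+t): set derivative to zero → g'(t)(T+t) = g(t).
g'(t) = 0.53·350·t^-0.47. Setting 0.53·350·t^-0.47 = 350·t^0.53/(33+t) gives 0.53(33+t) = t, so 0.47·t = 0.53×33.
t* = 0.53×33/0.47 = 37.21 min.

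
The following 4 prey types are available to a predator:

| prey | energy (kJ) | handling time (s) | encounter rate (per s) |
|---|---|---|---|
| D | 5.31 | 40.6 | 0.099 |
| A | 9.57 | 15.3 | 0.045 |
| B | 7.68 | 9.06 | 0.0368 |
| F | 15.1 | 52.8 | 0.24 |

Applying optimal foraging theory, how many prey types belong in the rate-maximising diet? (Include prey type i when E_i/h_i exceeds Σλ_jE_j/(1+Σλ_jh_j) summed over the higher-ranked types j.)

2

Rank by E/h (kJ/s): B 0.848, A 0.625, F 0.286, D 0.131. Include each in turn until the next type's E/h falls below the running intake rate.
Rate on top 1: 0.212. A: 0.625 > 0.212 → include.
Rate on top 2: 0.3528. F: 0.286 < 0.3528 → exclude; stop.
Optimal diet: B, A — 2 of 4 types.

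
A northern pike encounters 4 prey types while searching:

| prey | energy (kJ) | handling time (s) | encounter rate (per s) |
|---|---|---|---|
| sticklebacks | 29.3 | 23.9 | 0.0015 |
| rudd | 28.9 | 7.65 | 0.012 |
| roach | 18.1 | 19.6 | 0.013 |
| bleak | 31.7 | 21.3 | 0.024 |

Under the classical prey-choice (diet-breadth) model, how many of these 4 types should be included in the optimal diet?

Rank by E/h (kJ/s): rudd 3.78, bleak 1.49, sticklebacks 1.23, roach 0.923. Include each in turn until the next type's E/h falls below the running intake rate.
Rate on top 1: 0.3176. bleak: 1.49 > 0.3176 → include.
Rate on top 2: 0.691. sticklebacks: 1.23 > 0.691 → include.
Rate on top 3: 0.7027. roach: 0.923 > 0.7027 → include.
Optimal diet: rudd, bleak, sticklebacks, roach — 4 of 4 types.

4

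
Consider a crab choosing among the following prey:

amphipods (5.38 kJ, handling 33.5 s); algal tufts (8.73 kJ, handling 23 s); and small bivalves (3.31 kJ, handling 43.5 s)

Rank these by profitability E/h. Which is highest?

algal tufts

In descending order of E/h:
algal tufts: 8.73/23 = 0.38 kJ/s
amphipods: 5.38/33.5 = 0.161 kJ/s
small bivalves: 3.31/43.5 = 0.0761 kJ/s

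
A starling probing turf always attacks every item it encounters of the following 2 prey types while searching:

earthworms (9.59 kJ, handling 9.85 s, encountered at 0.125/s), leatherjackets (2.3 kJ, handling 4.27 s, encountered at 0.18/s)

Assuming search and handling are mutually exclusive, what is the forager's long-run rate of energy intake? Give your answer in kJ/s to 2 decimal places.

0.54 kJ/s

Energy encountered per unit search time: 0.125×9.59 + 0.18×2.3 = 1.613 kJ/s.
Handling time per unit search time: 0.125×9.85 + 0.18×4.27 = 2.
Rate = 1.613/(1 + 2) = 0.5376 kJ/s.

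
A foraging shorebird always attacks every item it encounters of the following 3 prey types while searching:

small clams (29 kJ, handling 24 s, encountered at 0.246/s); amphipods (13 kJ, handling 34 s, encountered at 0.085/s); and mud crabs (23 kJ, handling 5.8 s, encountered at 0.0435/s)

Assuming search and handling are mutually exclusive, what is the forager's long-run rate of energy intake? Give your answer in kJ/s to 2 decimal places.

R = Σλ_iE_i / (1 + Σλ_ih_i)
Numerator: 0.246×29 + 0.085×13 + 0.0435×23 = 9.239
Denominator: 1 + 0.246×24 + 0.085×34 + 0.0435×5.8 = 10.05
R = 9.239/10.05 = 0.9197 kJ/s

0.92 kJ/s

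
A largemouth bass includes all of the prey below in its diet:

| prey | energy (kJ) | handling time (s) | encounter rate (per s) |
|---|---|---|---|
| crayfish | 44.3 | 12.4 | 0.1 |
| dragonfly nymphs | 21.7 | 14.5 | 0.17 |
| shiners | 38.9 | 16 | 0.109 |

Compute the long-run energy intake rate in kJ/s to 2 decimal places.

R = (0.1×44.3 + 0.17×21.7 + 0.109×38.9) / (1 + 0.1×12.4 + 0.17×14.5 + 0.109×16) = 12.36/6.449 = 1.916 kJ/s.

1.92 kJ/s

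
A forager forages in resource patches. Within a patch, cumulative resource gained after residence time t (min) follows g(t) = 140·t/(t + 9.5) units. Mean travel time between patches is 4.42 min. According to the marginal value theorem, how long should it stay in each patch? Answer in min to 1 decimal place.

6.5 min

Optimal t* satisfies g'(t*) = g(t*)/(T + t*).
g'(t) = 140·9.5/(t + 9.5)². Setting 140·9.5/(t+9.5)² = 140t/[(t+9.5)(4.42+t)] gives 9.5(4.42+t) = t(t+9.5), so t² = 9.5×4.42 = 41.99.
t* = √41.99 = 6.48 min.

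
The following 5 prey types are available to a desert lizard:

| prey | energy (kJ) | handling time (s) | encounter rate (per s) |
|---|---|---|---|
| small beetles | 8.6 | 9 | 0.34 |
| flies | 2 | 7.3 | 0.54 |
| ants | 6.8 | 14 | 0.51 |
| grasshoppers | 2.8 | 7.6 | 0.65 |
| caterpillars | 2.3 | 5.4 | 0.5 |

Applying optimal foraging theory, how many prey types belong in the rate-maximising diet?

Profitabilities (E/h, kJ/s): small beetles 0.956, ants 0.486, caterpillars 0.426, grasshoppers 0.368, flies 0.274. Add prey in this order while the next type's profitability exceeds the intake rate on those already taken.
Rate on top 1: 0.7202. ants: 0.486 < 0.7202 → exclude; stop.
Optimal diet: small beetles — 1 of 5 types.

1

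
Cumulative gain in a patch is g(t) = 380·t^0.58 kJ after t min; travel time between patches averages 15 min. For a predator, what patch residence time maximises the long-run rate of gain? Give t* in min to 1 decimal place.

By the marginal value theorem, leave when the instantaneous gain rate g'(t) equals the habitat-wide average g(t)/(T + t).
g'(t) = 0.58·380·t^-0.42. Setting 0.58·380·t^-0.42 = 380·t^0.58/(15+t) gives 0.58(15+t) = t, so 0.42·t = 0.58×15.
t* = 0.58×15/0.42 = 20.71 min.

20.7 min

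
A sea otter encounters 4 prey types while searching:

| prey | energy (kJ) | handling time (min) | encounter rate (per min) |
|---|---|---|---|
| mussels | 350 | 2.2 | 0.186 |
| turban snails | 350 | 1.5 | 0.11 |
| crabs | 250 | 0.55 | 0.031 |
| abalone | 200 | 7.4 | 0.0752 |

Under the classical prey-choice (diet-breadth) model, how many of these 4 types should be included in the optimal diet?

3

E/h in descending order: crabs 455, turban snails 233, mussels 159, abalone 27 kJ/min. The optimal diet is the largest prefix of this list for which every included type satisfies E_i/h_i > R on the types above it.
Rate on top 1: 7.62. turban snails: 233 > 7.62 → include.
Rate on top 2: 39.13. mussels: 159 > 39.13 → include.
Rate on top 3: 69.98. abalone: 27 < 69.98 → exclude; stop.
Optimal diet: crabs, turban snails, mussels — 3 of 4 types.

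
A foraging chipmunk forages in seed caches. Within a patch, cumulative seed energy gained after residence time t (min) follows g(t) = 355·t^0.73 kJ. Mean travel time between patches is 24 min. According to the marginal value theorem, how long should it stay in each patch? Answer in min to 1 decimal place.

Maximise g(t)/(T+t): set derivative to zero → g'(t)(T+t) = g(t).
g'(t) = 0.73·355·t^-0.27. Setting 0.73·355·t^-0.27 = 355·t^0.73/(24+t) gives 0.73(24+t) = t, so 0.27·t = 0.73×24.
t* = 0.73×24/0.27 = 64.89 min.

64.9 min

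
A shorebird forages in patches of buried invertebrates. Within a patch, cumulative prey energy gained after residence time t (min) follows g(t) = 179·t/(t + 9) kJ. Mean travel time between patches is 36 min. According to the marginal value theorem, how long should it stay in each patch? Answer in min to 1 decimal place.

18.0 min

Optimal t* satisfies g'(t*) = g(t*)/(T + t*).
g'(t) = 179·9/(t + 9)². Setting 179·9/(t+9)² = 179t/[(t+9)(36+t)] gives 9(36+t) = t(t+9), so t² = 9×36 = 324.
t* = √324 = 18 min.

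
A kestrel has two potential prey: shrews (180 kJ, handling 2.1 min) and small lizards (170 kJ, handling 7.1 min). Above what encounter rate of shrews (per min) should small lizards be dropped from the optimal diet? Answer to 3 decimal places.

The zero-one rule: include small lizards iff E₂/h₂ > λE₁/(1+λh₁). Equality gives the switch point.
λE₁h₂ = E₂ + λE₂h₁ ⇒ λ = E₂/(E₁h₂ − E₂h₁) = 170/(1278 − 357) = 0.1846 per min.

0.185 per min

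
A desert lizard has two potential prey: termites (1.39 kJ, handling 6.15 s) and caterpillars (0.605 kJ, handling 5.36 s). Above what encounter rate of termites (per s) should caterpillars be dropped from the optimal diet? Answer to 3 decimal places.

Drop caterpillars once their profitability E₂/h₂ falls below the rate achievable on termites alone: E₂/h₂ = λE₁/(1 + λh₁).
Solve for λ: λE₁h₂ = E₂(1 + λh₁) → λ(E₁h₂ − E₂h₁) = E₂ → λ = E₂/(E₁h₂ − E₂h₁).
λ = 0.605/(1.39×5.36 − 0.605×6.15) = 0.605/3.73 = 0.1622 per s.

0.162 per s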